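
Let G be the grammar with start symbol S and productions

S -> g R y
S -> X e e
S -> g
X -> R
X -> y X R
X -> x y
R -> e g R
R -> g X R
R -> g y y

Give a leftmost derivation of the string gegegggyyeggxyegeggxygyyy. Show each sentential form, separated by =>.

S => gRy   [S -> g R y]
gRy => gegRy   [R -> e g R]
gegRy => gegegRy   [R -> e g R]
gegegRy => gegeggXRy   [R -> g X R]
gegeggXRy => gegeggRRy   [X -> R]
gegeggRRy => gegegggyyRy   [R -> g y y]
gegegggyyRy => gegegggyyegRy   [R -> e g R]
gegegggyyegRy => gegegggyyeggXRy   [R -> g X R]
gegegggyyeggXRy => gegegggyyeggxyRy   [X -> x y]
gegegggyyeggxyRy => gegegggyyeggxyegRy   [R -> e g R]
gegegggyyeggxyegRy => gegegggyyeggxyegegRy   [R -> e g R]
gegegggyyeggxyegegRy => gegegggyyeggxyegeggXRy   [R -> g X R]
gegegggyyeggxyegeggXRy => gegegggyyeggxyegeggxyRy   [X -> x y]
gegegggyyeggxyegeggxyRy => gegegggyyeggxyegeggxygyyy   [R -> g y y]

S => gRy => gegRy => gegegRy => gegeggXRy => gegeggRRy => gegegggyyRy => gegegggyyegRy => gegegggyyeggXRy => gegegggyyeggxyRy => gegegggyyeggxyegRy => gegegggyyeggxyegegRy => gegegggyyeggxyegeggXRy => gegegggyyeggxyegeggxyRy => gegegggyyeggxyegeggxygyyy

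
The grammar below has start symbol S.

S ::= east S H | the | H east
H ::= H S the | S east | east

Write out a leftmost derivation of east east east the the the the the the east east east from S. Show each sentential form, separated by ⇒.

S ⇒ east S H ⇒ east east S H H ⇒ east east H east H H ⇒ east east H S the east H H ⇒ east east H S the S the east H H ⇒ east east H S the S the S the east H H ⇒ east east east S the S the S the east H H ⇒ east east east the the S the S the east H H ⇒ east east east the the the the S the east H H ⇒ east east east the the the the the the east H H ⇒ east east east the the the the the the east east H ⇒ east east east the the the the the the east east east

S ⇒ east S H   [S ::= east S H]
east S H ⇒ east east S H H   [S ::= east S H]
east east S H H ⇒ east east H east H H   [S ::= H east]
east east H east H H ⇒ east east H S the east H H   [H ::= H S the]
east east H S the east H H ⇒ east east H S the S the east H H   [H ::= H S the]
east east H S the S the east H H ⇒ east east H S the S the S the east H H   [H ::= H S the]
east east H S the S the S the east H H ⇒ east east east S the S the S the east H H   [H ::= east]
east east east S the S the S the east H H ⇒ east east east the the S the S the east H H   [S ::= the]
east east east the the S the S the east H H ⇒ east east east the the the the S the east H H   [S ::= the]
east east east the the the the S the east H H ⇒ east east east the the the the the the east H H   [S ::= the]
east east east the the the the the the east H H ⇒ east east east the the the the the the east east H   [H ::= east]
east east east the the the the the the east east H ⇒ east east east the the the the the the east east east   [H ::= east]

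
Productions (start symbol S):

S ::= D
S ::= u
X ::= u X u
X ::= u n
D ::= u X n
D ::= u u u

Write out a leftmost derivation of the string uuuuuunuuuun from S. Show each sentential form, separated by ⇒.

S⇒D⇒uXn⇒uuXun⇒uuuXuun⇒uuuuXuuun⇒uuuuuXuuuun⇒uuuuuunuuuun

S ⇒ D   [S ::= D]
D ⇒ uXn   [D ::= u X n]
uXn ⇒ uuXun   [X ::= u X u]
uuXun ⇒ uuuXuun   [X ::= u X u]
uuuXuun ⇒ uuuuXuuun   [X ::= u X u]
uuuuXuuun ⇒ uuuuuXuuuun   [X ::= u X u]
uuuuuXuuuun ⇒ uuuuuunuuuun   [X ::= u n]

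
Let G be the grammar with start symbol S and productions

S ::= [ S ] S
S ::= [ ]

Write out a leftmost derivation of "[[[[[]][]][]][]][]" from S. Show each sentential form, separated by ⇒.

S⇒[S]S⇒[[S]S]S⇒[[[S]S]S]S⇒[[[[S]S]S]S]S⇒[[[[[]]S]S]S]S⇒[[[[[]][]]S]S]S⇒[[[[[]][]][]]S]S⇒[[[[[]][]][]][]]S⇒[[[[[]][]][]][]][]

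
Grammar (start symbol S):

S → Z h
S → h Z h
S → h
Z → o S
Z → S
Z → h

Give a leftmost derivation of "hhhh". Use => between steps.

S => Zh => Sh => hZhh => hhhh

S => Zh   [S → Z h]
Zh => Sh   [Z → S]
Sh => hZhh   [S → h Z h]
hZhh => hhhh   [Z → h]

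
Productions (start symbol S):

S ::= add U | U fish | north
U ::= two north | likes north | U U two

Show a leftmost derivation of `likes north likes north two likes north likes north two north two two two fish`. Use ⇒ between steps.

S ⇒ U fish ⇒ U U two fish ⇒ U U two U two fish ⇒ likes north U two U two fish ⇒ likes north likes north two U two fish ⇒ likes north likes north two U U two two fish ⇒ likes north likes north two likes north U two two fish ⇒ likes north likes north two likes north U U two two two fish ⇒ likes north likes north two likes north likes north U two two two fish ⇒ likes north likes north two likes north likes north two north two two two fish

S ⇒ U fish   [S ::= U fish]
U fish ⇒ U U two fish   [U ::= U U two]
U U two fish ⇒ U U two U two fish   [U ::= U U two]
U U two U two fish ⇒ likes north U two U two fish   [U ::= likes north]
likes north U two U two fish ⇒ likes north likes north two U two fish   [U ::= likes north]
likes north likes north two U two fish ⇒ likes north likes north two U U two two fish   [U ::= U U two]
likes north likes north two U U two two fish ⇒ likes north likes north two likes north U two two fish   [U ::= likes north]
likes north likes north two likes north U two two fish ⇒ likes north likes north two likes north U U two two two fish   [U ::= U U two]
likes north likes north two likes north U U two two two fish ⇒ likes north likes north two likes north likes north U two two two fish   [U ::= likes north]
likes north likes north two likes north likes north U two two two fish ⇒ likes north likes north two likes north likes north two north two two two fish   [U ::= two north]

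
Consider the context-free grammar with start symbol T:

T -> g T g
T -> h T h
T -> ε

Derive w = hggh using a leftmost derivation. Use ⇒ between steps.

T ⇒ hTh   [T -> h T h]
hTh ⇒ hgTgh   [T -> g T g]
hgTgh ⇒ hggh   [T -> ε]

T⇒hTh⇒hgTgh⇒hggh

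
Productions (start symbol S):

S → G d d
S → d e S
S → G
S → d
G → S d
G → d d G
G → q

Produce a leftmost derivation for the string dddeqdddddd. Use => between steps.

S => Gdd   [S → G d d]
Gdd => ddGdd   [G → d d G]
ddGdd => ddSddd   [G → S d]
ddSddd => ddGddd   [S → G]
ddGddd => ddSdddd   [G → S d]
ddSdddd => dddeSdddd   [S → d e S]
dddeSdddd => dddeGdddddd   [S → G d d]
dddeGdddddd => dddeqdddddd   [G → q]

S => Gdd => ddGdd => ddSddd => ddGddd => ddSdddd => dddeSdddd => dddeGdddddd => dddeqdddddd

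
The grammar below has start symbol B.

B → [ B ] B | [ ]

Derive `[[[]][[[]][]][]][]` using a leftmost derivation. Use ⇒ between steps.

B ⇒ [B]B ⇒ [[B]B]B ⇒ [[[]]B]B ⇒ [[[]][B]B]B ⇒ [[[]][[B]B]B]B ⇒ [[[]][[[]]B]B]B ⇒ [[[]][[[]][]]B]B ⇒ [[[]][[[]][]][]]B ⇒ [[[]][[[]][]][]][]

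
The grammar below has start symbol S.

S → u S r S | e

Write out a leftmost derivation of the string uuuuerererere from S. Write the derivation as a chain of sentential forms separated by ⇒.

S⇒uSrS⇒uuSrSrS⇒uuuSrSrSrS⇒uuuuSrSrSrSrS⇒uuuuerSrSrSrS⇒uuuuererSrSrS⇒uuuuerererSrS⇒uuuuererererS⇒uuuuerererere

S ⇒ uSrS   [S → u S r S]
uSrS ⇒ uuSrSrS   [S → u S r S]
uuSrSrS ⇒ uuuSrSrSrS   [S → u S r S]
uuuSrSrSrS ⇒ uuuuSrSrSrSrS   [S → u S r S]
uuuuSrSrSrSrS ⇒ uuuuerSrSrSrS   [S → e]
uuuuerSrSrSrS ⇒ uuuuererSrSrS   [S → e]
uuuuererSrSrS ⇒ uuuuerererSrS   [S → e]
uuuuerererSrS ⇒ uuuuererererS   [S → e]
uuuuererererS ⇒ uuuuerererere   [S → e]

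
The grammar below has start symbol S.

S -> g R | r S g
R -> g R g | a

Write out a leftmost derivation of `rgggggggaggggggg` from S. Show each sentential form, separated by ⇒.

S ⇒ rSg   [S -> r S g]
rSg ⇒ rgRg   [S -> g R]
rgRg ⇒ rggRgg   [R -> g R g]
rggRgg ⇒ rgggRggg   [R -> g R g]
rgggRggg ⇒ rggggRgggg   [R -> g R g]
rggggRgggg ⇒ rgggggRggggg   [R -> g R g]
rgggggRggggg ⇒ rggggggRgggggg   [R -> g R g]
rggggggRgggggg ⇒ rgggggggRggggggg   [R -> g R g]
rgggggggRggggggg ⇒ rgggggggaggggggg   [R -> a]

S ⇒ rSg ⇒ rgRg ⇒ rggRgg ⇒ rgggRggg ⇒ rggggRgggg ⇒ rgggggRggggg ⇒ rggggggRgggggg ⇒ rgggggggRggggggg ⇒ rgggggggaggggggg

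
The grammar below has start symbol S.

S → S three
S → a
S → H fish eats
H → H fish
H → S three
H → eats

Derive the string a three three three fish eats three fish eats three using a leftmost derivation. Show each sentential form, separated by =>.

S => S three => H fish eats three => S three fish eats three => H fish eats three fish eats three => S three fish eats three fish eats three => S three three fish eats three fish eats three => S three three three fish eats three fish eats three => a three three three fish eats three fish eats three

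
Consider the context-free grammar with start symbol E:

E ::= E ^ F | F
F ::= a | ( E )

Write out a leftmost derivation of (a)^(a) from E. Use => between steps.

E => E^F => F^F => (E)^F => (F)^F => (a)^F => (a)^(E) => (a)^(F) => (a)^(a)

E => E^F   [E ::= E ^ F]
E^F => F^F   [E ::= F]
F^F => (E)^F   [F ::= ( E )]
(E)^F => (F)^F   [E ::= F]
(F)^F => (a)^F   [F ::= a]
(a)^F => (a)^(E)   [F ::= ( E )]
(a)^(E) => (a)^(F)   [E ::= F]
(a)^(F) => (a)^(a)   [F ::= a]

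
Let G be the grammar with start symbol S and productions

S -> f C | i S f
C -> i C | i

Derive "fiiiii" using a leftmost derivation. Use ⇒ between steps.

S ⇒ fC   [S -> f C]
fC ⇒ fiC   [C -> i C]
fiC ⇒ fiiC   [C -> i C]
fiiC ⇒ fiiiC   [C -> i C]
fiiiC ⇒ fiiiiC   [C -> i C]
fiiiiC ⇒ fiiiii   [C -> i]

S⇒fC⇒fiC⇒fiiC⇒fiiiC⇒fiiiiC⇒fiiiii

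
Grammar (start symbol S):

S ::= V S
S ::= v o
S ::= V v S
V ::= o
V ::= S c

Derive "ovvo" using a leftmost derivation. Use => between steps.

S => VvS => ovS => ovvo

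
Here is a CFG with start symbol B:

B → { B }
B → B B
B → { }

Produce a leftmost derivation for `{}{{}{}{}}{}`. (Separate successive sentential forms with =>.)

B => BB   [B → B B]
BB => {}B   [B → { }]
{}B => {}BB   [B → B B]
{}BB => {}{B}B   [B → { B }]
{}{B}B => {}{BB}B   [B → B B]
{}{BB}B => {}{BBB}B   [B → B B]
{}{BBB}B => {}{{}BB}B   [B → { }]
{}{{}BB}B => {}{{}{}B}B   [B → { }]
{}{{}{}B}B => {}{{}{}{}}B   [B → { }]
{}{{}{}{}}B => {}{{}{}{}}{}   [B → { }]

B=>BB=>{}B=>{}BB=>{}{B}B=>{}{BB}B=>{}{BBB}B=>{}{{}BB}B=>{}{{}{}B}B=>{}{{}{}{}}B=>{}{{}{}{}}{}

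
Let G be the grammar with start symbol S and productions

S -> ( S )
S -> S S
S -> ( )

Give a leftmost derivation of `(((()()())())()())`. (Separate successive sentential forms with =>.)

S => (S) => (SS) => (SSS) => ((S)SS) => ((SS)SS) => (((S)S)SS) => (((SS)S)SS) => (((SSS)S)SS) => (((()SS)S)SS) => (((()()S)S)SS) => (((()()())S)SS) => (((()()())())SS) => (((()()())())()S) => (((()()())())()())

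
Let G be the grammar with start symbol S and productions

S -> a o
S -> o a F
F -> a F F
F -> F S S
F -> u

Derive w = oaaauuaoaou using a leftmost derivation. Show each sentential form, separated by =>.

S => oaF => oaaFF => oaaFSSF => oaaaFFSSF => oaaauFSSF => oaaauuSSF => oaaauuaoSF => oaaauuaoaoF => oaaauuaoaou

S => oaF   [S -> o a F]
oaF => oaaFF   [F -> a F F]
oaaFF => oaaFSSF   [F -> F S S]
oaaFSSF => oaaaFFSSF   [F -> a F F]
oaaaFFSSF => oaaauFSSF   [F -> u]
oaaauFSSF => oaaauuSSF   [F -> u]
oaaauuSSF => oaaauuaoSF   [S -> a o]
oaaauuaoSF => oaaauuaoaoF   [S -> a o]
oaaauuaoaoF => oaaauuaoaou   [F -> u]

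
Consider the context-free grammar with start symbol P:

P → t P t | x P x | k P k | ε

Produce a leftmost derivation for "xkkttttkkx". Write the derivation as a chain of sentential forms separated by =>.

P => xPx   [P → x P x]
xPx => xkPkx   [P → k P k]
xkPkx => xkkPkkx   [P → k P k]
xkkPkkx => xkktPtkkx   [P → t P t]
xkktPtkkx => xkkttPttkkx   [P → t P t]
xkkttPttkkx => xkkttttkkx   [P → ε]

P => xPx => xkPkx => xkkPkkx => xkktPtkkx => xkkttPttkkx => xkkttttkkx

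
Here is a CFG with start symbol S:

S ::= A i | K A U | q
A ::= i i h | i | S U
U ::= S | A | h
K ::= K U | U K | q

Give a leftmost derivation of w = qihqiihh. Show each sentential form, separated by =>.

S => KAU => UKAU => SKAU => KAUKAU => qAUKAU => qiUKAU => qihKAU => qihqAU => qihqiihU => qihqiihh

S => KAU   [S ::= K A U]
KAU => UKAU   [K ::= U K]
UKAU => SKAU   [U ::= S]
SKAU => KAUKAU   [S ::= K A U]
KAUKAU => qAUKAU   [K ::= q]
qAUKAU => qiUKAU   [A ::= i]
qiUKAU => qihKAU   [U ::= h]
qihKAU => qihqAU   [K ::= q]
qihqAU => qihqiihU   [A ::= i i h]
qihqiihU => qihqiihh   [U ::= h]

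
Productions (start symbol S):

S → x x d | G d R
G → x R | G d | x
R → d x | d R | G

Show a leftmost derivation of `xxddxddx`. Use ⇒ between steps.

S ⇒ GdR ⇒ GddR ⇒ xRddR ⇒ xGddR ⇒ xxRddR ⇒ xxdRddR ⇒ xxddxddR ⇒ xxddxddG ⇒ xxddxddx

S ⇒ GdR   [S → G d R]
GdR ⇒ GddR   [G → G d]
GddR ⇒ xRddR   [G → x R]
xRddR ⇒ xGddR   [R → G]
xGddR ⇒ xxRddR   [G → x R]
xxRddR ⇒ xxdRddR   [R → d R]
xxdRddR ⇒ xxddxddR   [R → d x]
xxddxddR ⇒ xxddxddG   [R → G]
xxddxddG ⇒ xxddxddx   [G → x]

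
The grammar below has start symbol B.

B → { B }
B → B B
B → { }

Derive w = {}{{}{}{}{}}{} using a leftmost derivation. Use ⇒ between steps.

B⇒BB⇒BBB⇒{}BB⇒{}{B}B⇒{}{BB}B⇒{}{BBB}B⇒{}{{}BB}B⇒{}{{}{}B}B⇒{}{{}{}BB}B⇒{}{{}{}{}B}B⇒{}{{}{}{}{}}B⇒{}{{}{}{}{}}{}

B ⇒ BB   [B → B B]
BB ⇒ BBB   [B → B B]
BBB ⇒ {}BB   [B → { }]
{}BB ⇒ {}{B}B   [B → { B }]
{}{B}B ⇒ {}{BB}B   [B → B B]
{}{BB}B ⇒ {}{BBB}B   [B → B B]
{}{BBB}B ⇒ {}{{}BB}B   [B → { }]
{}{{}BB}B ⇒ {}{{}{}B}B   [B → { }]
{}{{}{}B}B ⇒ {}{{}{}BB}B   [B → B B]
{}{{}{}BB}B ⇒ {}{{}{}{}B}B   [B → { }]
{}{{}{}{}B}B ⇒ {}{{}{}{}{}}B   [B → { }]
{}{{}{}{}{}}B ⇒ {}{{}{}{}{}}{}   [B → { }]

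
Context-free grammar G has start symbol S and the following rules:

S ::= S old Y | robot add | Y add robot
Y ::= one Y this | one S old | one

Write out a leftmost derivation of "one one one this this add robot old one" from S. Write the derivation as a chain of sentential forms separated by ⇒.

S ⇒ S old Y   [S ::= S old Y]
S old Y ⇒ Y add robot old Y   [S ::= Y add robot]
Y add robot old Y ⇒ one Y this add robot old Y   [Y ::= one Y this]
one Y this add robot old Y ⇒ one one Y this this add robot old Y   [Y ::= one Y this]
one one Y this this add robot old Y ⇒ one one one this this add robot old Y   [Y ::= one]
one one one this this add robot old Y ⇒ one one one this this add robot old one   [Y ::= one]

S ⇒ S old Y ⇒ Y add robot old Y ⇒ one Y this add robot old Y ⇒ one one Y this this add robot old Y ⇒ one one one this this add robot old Y ⇒ one one one this this add robot old one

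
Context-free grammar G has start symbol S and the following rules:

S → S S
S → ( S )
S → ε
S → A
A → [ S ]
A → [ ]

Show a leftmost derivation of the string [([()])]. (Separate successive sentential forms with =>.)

S => A   [S → A]
A => [S]   [A → [ S ]]
[S] => [(S)]   [S → ( S )]
[(S)] => [(SS)]   [S → S S]
[(SS)] => [(AS)]   [S → A]
[(AS)] => [([S]S)]   [A → [ S ]]
[([S]S)] => [([(S)]S)]   [S → ( S )]
[([(S)]S)] => [([()]S)]   [S → ε]
[([()]S)] => [([()])]   [S → ε]

S => A => [S] => [(S)] => [(SS)] => [(AS)] => [([S]S)] => [([(S)]S)] => [([()]S)] => [([()])]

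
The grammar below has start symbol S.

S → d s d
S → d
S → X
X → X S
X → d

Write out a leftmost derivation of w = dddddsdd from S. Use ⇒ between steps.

S ⇒ X   [S → X]
X ⇒ XS   [X → X S]
XS ⇒ XSS   [X → X S]
XSS ⇒ XSSS   [X → X S]
XSSS ⇒ XSSSS   [X → X S]
XSSSS ⇒ XSSSSS   [X → X S]
XSSSSS ⇒ dSSSSS   [X → d]
dSSSSS ⇒ ddSSSS   [S → d]
ddSSSS ⇒ dddSSS   [S → d]
dddSSS ⇒ ddddSS   [S → d]
ddddSS ⇒ dddddsdS   [S → d s d]
dddddsdS ⇒ dddddsdd   [S → d]

S ⇒ X ⇒ XS ⇒ XSS ⇒ XSSS ⇒ XSSSS ⇒ XSSSSS ⇒ dSSSSS ⇒ ddSSSS ⇒ dddSSS ⇒ ddddSS ⇒ dddddsdS ⇒ dddddsdd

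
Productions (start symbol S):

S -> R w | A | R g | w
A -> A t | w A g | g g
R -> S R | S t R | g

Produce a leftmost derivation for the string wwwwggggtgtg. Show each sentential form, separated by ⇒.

S ⇒ A ⇒ wAg ⇒ wAtg ⇒ wwAgtg ⇒ wwAtgtg ⇒ wwwAgtgtg ⇒ wwwwAggtgtg ⇒ wwwwggggtgtg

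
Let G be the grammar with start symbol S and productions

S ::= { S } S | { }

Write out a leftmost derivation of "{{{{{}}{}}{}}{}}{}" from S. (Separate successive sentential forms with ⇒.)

S ⇒ {S}S ⇒ {{S}S}S ⇒ {{{S}S}S}S ⇒ {{{{S}S}S}S}S ⇒ {{{{{}}S}S}S}S ⇒ {{{{{}}{}}S}S}S ⇒ {{{{{}}{}}{}}S}S ⇒ {{{{{}}{}}{}}{}}S ⇒ {{{{{}}{}}{}}{}}{}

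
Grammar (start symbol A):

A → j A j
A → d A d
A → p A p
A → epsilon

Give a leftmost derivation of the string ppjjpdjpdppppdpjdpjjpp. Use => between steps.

A => pAp   [A → p A p]
pAp => ppApp   [A → p A p]
ppApp => ppjAjpp   [A → j A j]
ppjAjpp => ppjjAjjpp   [A → j A j]
ppjjAjjpp => ppjjpApjjpp   [A → p A p]
ppjjpApjjpp => ppjjpdAdpjjpp   [A → d A d]
ppjjpdAdpjjpp => ppjjpdjAjdpjjpp   [A → j A j]
ppjjpdjAjdpjjpp => ppjjpdjpApjdpjjpp   [A → p A p]
ppjjpdjpApjdpjjpp => ppjjpdjpdAdpjdpjjpp   [A → d A d]
ppjjpdjpdAdpjdpjjpp => ppjjpdjpdpApdpjdpjjpp   [A → p A p]
ppjjpdjpdpApdpjdpjjpp => ppjjpdjpdppAppdpjdpjjpp   [A → p A p]
ppjjpdjpdppAppdpjdpjjpp => ppjjpdjpdppppdpjdpjjpp   [A → epsilon]

A => pAp => ppApp => ppjAjpp => ppjjAjjpp => ppjjpApjjpp => ppjjpdAdpjjpp => ppjjpdjAjdpjjpp => ppjjpdjpApjdpjjpp => ppjjpdjpdAdpjdpjjpp => ppjjpdjpdpApdpjdpjjpp => ppjjpdjpdppAppdpjdpjjpp => ppjjpdjpdppppdpjdpjjpp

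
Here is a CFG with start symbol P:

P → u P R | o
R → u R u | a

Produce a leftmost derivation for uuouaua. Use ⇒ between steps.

P ⇒ uPR   [P → u P R]
uPR ⇒ uuPRR   [P → u P R]
uuPRR ⇒ uuoRR   [P → o]
uuoRR ⇒ uuouRuR   [R → u R u]
uuouRuR ⇒ uuouauR   [R → a]
uuouauR ⇒ uuouaua   [R → a]

P ⇒ uPR ⇒ uuPRR ⇒ uuoRR ⇒ uuouRuR ⇒ uuouauR ⇒ uuouaua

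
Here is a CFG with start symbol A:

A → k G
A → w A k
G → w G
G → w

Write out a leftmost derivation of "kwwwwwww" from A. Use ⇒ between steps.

A⇒kG⇒kwG⇒kwwG⇒kwwwG⇒kwwwwG⇒kwwwwwG⇒kwwwwwwG⇒kwwwwwww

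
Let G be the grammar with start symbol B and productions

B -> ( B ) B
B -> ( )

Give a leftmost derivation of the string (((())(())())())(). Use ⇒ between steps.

B ⇒ (B)B   [B -> ( B ) B]
(B)B ⇒ ((B)B)B   [B -> ( B ) B]
((B)B)B ⇒ (((B)B)B)B   [B -> ( B ) B]
(((B)B)B)B ⇒ (((())B)B)B   [B -> ( )]
(((())B)B)B ⇒ (((())(B)B)B)B   [B -> ( B ) B]
(((())(B)B)B)B ⇒ (((())(())B)B)B   [B -> ( )]
(((())(())B)B)B ⇒ (((())(())())B)B   [B -> ( )]
(((())(())())B)B ⇒ (((())(())())())B   [B -> ( )]
(((())(())())())B ⇒ (((())(())())())()   [B -> ( )]

B⇒(B)B⇒((B)B)B⇒(((B)B)B)B⇒(((())B)B)B⇒(((())(B)B)B)B⇒(((())(())B)B)B⇒(((())(())())B)B⇒(((())(())())())B⇒(((())(())())())()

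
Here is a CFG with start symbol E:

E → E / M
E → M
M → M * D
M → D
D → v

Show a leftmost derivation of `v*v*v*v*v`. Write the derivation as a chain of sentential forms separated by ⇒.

E⇒M⇒M*D⇒M*D*D⇒M*D*D*D⇒M*D*D*D*D⇒D*D*D*D*D⇒v*D*D*D*D⇒v*v*D*D*D⇒v*v*v*D*D⇒v*v*v*v*D⇒v*v*v*v*v

E ⇒ M   [E → M]
M ⇒ M*D   [M → M * D]
M*D ⇒ M*D*D   [M → M * D]
M*D*D ⇒ M*D*D*D   [M → M * D]
M*D*D*D ⇒ M*D*D*D*D   [M → M * D]
M*D*D*D*D ⇒ D*D*D*D*D   [M → D]
D*D*D*D*D ⇒ v*D*D*D*D   [D → v]
v*D*D*D*D ⇒ v*v*D*D*D   [D → v]
v*v*D*D*D ⇒ v*v*v*D*D   [D → v]
v*v*v*D*D ⇒ v*v*v*v*D   [D → v]
v*v*v*v*D ⇒ v*v*v*v*v   [D → v]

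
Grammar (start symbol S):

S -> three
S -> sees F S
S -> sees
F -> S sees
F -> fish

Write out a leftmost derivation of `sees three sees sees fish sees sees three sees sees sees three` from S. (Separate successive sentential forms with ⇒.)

S ⇒ sees F S ⇒ sees S sees S ⇒ sees three sees S ⇒ sees three sees sees F S ⇒ sees three sees sees fish S ⇒ sees three sees sees fish sees F S ⇒ sees three sees sees fish sees S sees S ⇒ sees three sees sees fish sees sees F S sees S ⇒ sees three sees sees fish sees sees S sees S sees S ⇒ sees three sees sees fish sees sees three sees S sees S ⇒ sees three sees sees fish sees sees three sees sees sees S ⇒ sees three sees sees fish sees sees three sees sees sees three

S ⇒ sees F S   [S -> sees F S]
sees F S ⇒ sees S sees S   [F -> S sees]
sees S sees S ⇒ sees three sees S   [S -> three]
sees three sees S ⇒ sees three sees sees F S   [S -> sees F S]
sees three sees sees F S ⇒ sees three sees sees fish S   [F -> fish]
sees three sees sees fish S ⇒ sees three sees sees fish sees F S   [S -> sees F S]
sees three sees sees fish sees F S ⇒ sees three sees sees fish sees S sees S   [F -> S sees]
sees three sees sees fish sees S sees S ⇒ sees three sees sees fish sees sees F S sees S   [S -> sees F S]
sees three sees sees fish sees sees F S sees S ⇒ sees three sees sees fish sees sees S sees S sees S   [F -> S sees]
sees three sees sees fish sees sees S sees S sees S ⇒ sees three sees sees fish sees sees three sees S sees S   [S -> three]
sees three sees sees fish sees sees three sees S sees S ⇒ sees three sees sees fish sees sees three sees sees sees S   [S -> sees]
sees three sees sees fish sees sees three sees sees sees S ⇒ sees three sees sees fish sees sees three sees sees sees three   [S -> three]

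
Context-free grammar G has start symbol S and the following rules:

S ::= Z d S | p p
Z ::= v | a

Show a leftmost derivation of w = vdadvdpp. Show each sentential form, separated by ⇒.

S⇒ZdS⇒vdS⇒vdZdS⇒vdadS⇒vdadZdS⇒vdadvdS⇒vdadvdpp

S ⇒ ZdS   [S ::= Z d S]
ZdS ⇒ vdS   [Z ::= v]
vdS ⇒ vdZdS   [S ::= Z d S]
vdZdS ⇒ vdadS   [Z ::= a]
vdadS ⇒ vdadZdS   [S ::= Z d S]
vdadZdS ⇒ vdadvdS   [Z ::= v]
vdadvdS ⇒ vdadvdpp   [S ::= p p]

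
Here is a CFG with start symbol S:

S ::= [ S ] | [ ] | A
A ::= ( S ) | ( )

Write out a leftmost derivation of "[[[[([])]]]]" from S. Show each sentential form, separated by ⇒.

S ⇒ [S]   [S ::= [ S ]]
[S] ⇒ [[S]]   [S ::= [ S ]]
[[S]] ⇒ [[[S]]]   [S ::= [ S ]]
[[[S]]] ⇒ [[[[S]]]]   [S ::= [ S ]]
[[[[S]]]] ⇒ [[[[A]]]]   [S ::= A]
[[[[A]]]] ⇒ [[[[(S)]]]]   [A ::= ( S )]
[[[[(S)]]]] ⇒ [[[[([])]]]]   [S ::= [ ]]

S⇒[S]⇒[[S]]⇒[[[S]]]⇒[[[[S]]]]⇒[[[[A]]]]⇒[[[[(S)]]]]⇒[[[[([])]]]]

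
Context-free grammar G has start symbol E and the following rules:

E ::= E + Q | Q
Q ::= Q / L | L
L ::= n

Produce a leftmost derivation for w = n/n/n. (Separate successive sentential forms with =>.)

E=>Q=>Q/L=>Q/L/L=>L/L/L=>n/L/L=>n/n/L=>n/n/n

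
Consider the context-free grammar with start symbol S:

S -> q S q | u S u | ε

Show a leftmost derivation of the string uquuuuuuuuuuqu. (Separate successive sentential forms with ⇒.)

S ⇒ uSu ⇒ uqSqu ⇒ uquSuqu ⇒ uquuSuuqu ⇒ uquuuSuuuqu ⇒ uquuuuSuuuuqu ⇒ uquuuuuSuuuuuqu ⇒ uquuuuuuuuuuqu

S ⇒ uSu   [S -> u S u]
uSu ⇒ uqSqu   [S -> q S q]
uqSqu ⇒ uquSuqu   [S -> u S u]
uquSuqu ⇒ uquuSuuqu   [S -> u S u]
uquuSuuqu ⇒ uquuuSuuuqu   [S -> u S u]
uquuuSuuuqu ⇒ uquuuuSuuuuqu   [S -> u S u]
uquuuuSuuuuqu ⇒ uquuuuuSuuuuuqu   [S -> u S u]
uquuuuuSuuuuuqu ⇒ uquuuuuuuuuuqu   [S -> ε]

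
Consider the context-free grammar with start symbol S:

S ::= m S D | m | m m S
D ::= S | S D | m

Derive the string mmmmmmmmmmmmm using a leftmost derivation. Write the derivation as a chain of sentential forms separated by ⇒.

S ⇒ mSD   [S ::= m S D]
mSD ⇒ mmSDD   [S ::= m S D]
mmSDD ⇒ mmmmSDD   [S ::= m m S]
mmmmSDD ⇒ mmmmmmSDD   [S ::= m m S]
mmmmmmSDD ⇒ mmmmmmmmSDD   [S ::= m m S]
mmmmmmmmSDD ⇒ mmmmmmmmmSDDD   [S ::= m S D]
mmmmmmmmmSDDD ⇒ mmmmmmmmmmDDD   [S ::= m]
mmmmmmmmmmDDD ⇒ mmmmmmmmmmmDD   [D ::= m]
mmmmmmmmmmmDD ⇒ mmmmmmmmmmmmD   [D ::= m]
mmmmmmmmmmmmD ⇒ mmmmmmmmmmmmm   [D ::= m]

S⇒mSD⇒mmSDD⇒mmmmSDD⇒mmmmmmSDD⇒mmmmmmmmSDD⇒mmmmmmmmmSDDD⇒mmmmmmmmmmDDD⇒mmmmmmmmmmmDD⇒mmmmmmmmmmmmD⇒mmmmmmmmmmmmm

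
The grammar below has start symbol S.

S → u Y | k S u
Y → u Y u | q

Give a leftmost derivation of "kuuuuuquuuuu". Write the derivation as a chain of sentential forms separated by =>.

S => kSu => kuYu => kuuYuu => kuuuYuuu => kuuuuYuuuu => kuuuuuYuuuuu => kuuuuuquuuuu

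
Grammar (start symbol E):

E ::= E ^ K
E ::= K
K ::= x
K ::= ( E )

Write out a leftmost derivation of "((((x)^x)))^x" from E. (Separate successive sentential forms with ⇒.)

E ⇒ E^K   [E ::= E ^ K]
E^K ⇒ K^K   [E ::= K]
K^K ⇒ (E)^K   [K ::= ( E )]
(E)^K ⇒ (K)^K   [E ::= K]
(K)^K ⇒ ((E))^K   [K ::= ( E )]
((E))^K ⇒ ((K))^K   [E ::= K]
((K))^K ⇒ (((E)))^K   [K ::= ( E )]
(((E)))^K ⇒ (((E^K)))^K   [E ::= E ^ K]
(((E^K)))^K ⇒ (((K^K)))^K   [E ::= K]
(((K^K)))^K ⇒ ((((E)^K)))^K   [K ::= ( E )]
((((E)^K)))^K ⇒ ((((K)^K)))^K   [E ::= K]
((((K)^K)))^K ⇒ ((((x)^K)))^K   [K ::= x]
((((x)^K)))^K ⇒ ((((x)^x)))^K   [K ::= x]
((((x)^x)))^K ⇒ ((((x)^x)))^x   [K ::= x]

E ⇒ E^K ⇒ K^K ⇒ (E)^K ⇒ (K)^K ⇒ ((E))^K ⇒ ((K))^K ⇒ (((E)))^K ⇒ (((E^K)))^K ⇒ (((K^K)))^K ⇒ ((((E)^K)))^K ⇒ ((((K)^K)))^K ⇒ ((((x)^K)))^K ⇒ ((((x)^x)))^K ⇒ ((((x)^x)))^x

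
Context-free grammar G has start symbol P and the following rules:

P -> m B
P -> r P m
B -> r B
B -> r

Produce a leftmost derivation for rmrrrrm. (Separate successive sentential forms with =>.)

P => rPm   [P -> r P m]
rPm => rmBm   [P -> m B]
rmBm => rmrBm   [B -> r B]
rmrBm => rmrrBm   [B -> r B]
rmrrBm => rmrrrBm   [B -> r B]
rmrrrBm => rmrrrrm   [B -> r]

P => rPm => rmBm => rmrBm => rmrrBm => rmrrrBm => rmrrrrm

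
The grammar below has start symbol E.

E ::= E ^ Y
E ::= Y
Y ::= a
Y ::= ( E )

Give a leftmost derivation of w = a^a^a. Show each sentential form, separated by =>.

E => E^Y   [E ::= E ^ Y]
E^Y => E^Y^Y   [E ::= E ^ Y]
E^Y^Y => Y^Y^Y   [E ::= Y]
Y^Y^Y => a^Y^Y   [Y ::= a]
a^Y^Y => a^a^Y   [Y ::= a]
a^a^Y => a^a^a   [Y ::= a]

E => E^Y => E^Y^Y => Y^Y^Y => a^Y^Y => a^a^Y => a^a^a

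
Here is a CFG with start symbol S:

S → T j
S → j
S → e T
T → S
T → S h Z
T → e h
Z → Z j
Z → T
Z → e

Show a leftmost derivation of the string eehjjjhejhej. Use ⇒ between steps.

S ⇒ Tj   [S → T j]
Tj ⇒ ShZj   [T → S h Z]
ShZj ⇒ TjhZj   [S → T j]
TjhZj ⇒ SjhZj   [T → S]
SjhZj ⇒ eTjhZj   [S → e T]
eTjhZj ⇒ eShZjhZj   [T → S h Z]
eShZjhZj ⇒ eTjhZjhZj   [S → T j]
eTjhZjhZj ⇒ eSjhZjhZj   [T → S]
eSjhZjhZj ⇒ eTjjhZjhZj   [S → T j]
eTjjhZjhZj ⇒ eSjjhZjhZj   [T → S]
eSjjhZjhZj ⇒ eTjjjhZjhZj   [S → T j]
eTjjjhZjhZj ⇒ eehjjjhZjhZj   [T → e h]
eehjjjhZjhZj ⇒ eehjjjhejhZj   [Z → e]
eehjjjhejhZj ⇒ eehjjjhejhej   [Z → e]

S ⇒ Tj ⇒ ShZj ⇒ TjhZj ⇒ SjhZj ⇒ eTjhZj ⇒ eShZjhZj ⇒ eTjhZjhZj ⇒ eSjhZjhZj ⇒ eTjjhZjhZj ⇒ eSjjhZjhZj ⇒ eTjjjhZjhZj ⇒ eehjjjhZjhZj ⇒ eehjjjhejhZj ⇒ eehjjjhejhej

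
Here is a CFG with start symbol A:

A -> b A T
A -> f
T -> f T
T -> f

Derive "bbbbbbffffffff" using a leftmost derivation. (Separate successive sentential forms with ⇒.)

A ⇒ bAT   [A -> b A T]
bAT ⇒ bbATT   [A -> b A T]
bbATT ⇒ bbbATTT   [A -> b A T]
bbbATTT ⇒ bbbbATTTT   [A -> b A T]
bbbbATTTT ⇒ bbbbbATTTTT   [A -> b A T]
bbbbbATTTTT ⇒ bbbbbbATTTTTT   [A -> b A T]
bbbbbbATTTTTT ⇒ bbbbbbfTTTTTT   [A -> f]
bbbbbbfTTTTTT ⇒ bbbbbbffTTTTTT   [T -> f T]
bbbbbbffTTTTTT ⇒ bbbbbbfffTTTTT   [T -> f]
bbbbbbfffTTTTT ⇒ bbbbbbffffTTTT   [T -> f]
bbbbbbffffTTTT ⇒ bbbbbbfffffTTT   [T -> f]
bbbbbbfffffTTT ⇒ bbbbbbffffffTT   [T -> f]
bbbbbbffffffTT ⇒ bbbbbbfffffffT   [T -> f]
bbbbbbfffffffT ⇒ bbbbbbffffffff   [T -> f]

A ⇒ bAT ⇒ bbATT ⇒ bbbATTT ⇒ bbbbATTTT ⇒ bbbbbATTTTT ⇒ bbbbbbATTTTTT ⇒ bbbbbbfTTTTTT ⇒ bbbbbbffTTTTTT ⇒ bbbbbbfffTTTTT ⇒ bbbbbbffffTTTT ⇒ bbbbbbfffffTTT ⇒ bbbbbbffffffTT ⇒ bbbbbbfffffffT ⇒ bbbbbbffffffff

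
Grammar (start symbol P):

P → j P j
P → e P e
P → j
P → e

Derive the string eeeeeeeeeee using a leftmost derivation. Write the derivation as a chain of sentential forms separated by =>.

P => ePe => eePee => eeePeee => eeeePeeee => eeeeePeeeee => eeeeeeeeeee

P => ePe   [P → e P e]
ePe => eePee   [P → e P e]
eePee => eeePeee   [P → e P e]
eeePeee => eeeePeeee   [P → e P e]
eeeePeeee => eeeeePeeeee   [P → e P e]
eeeeePeeeee => eeeeeeeeeee   [P → e]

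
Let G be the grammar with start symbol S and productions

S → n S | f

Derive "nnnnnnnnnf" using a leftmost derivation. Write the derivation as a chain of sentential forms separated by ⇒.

S ⇒ nS ⇒ nnS ⇒ nnnS ⇒ nnnnS ⇒ nnnnnS ⇒ nnnnnnS ⇒ nnnnnnnS ⇒ nnnnnnnnS ⇒ nnnnnnnnnS ⇒ nnnnnnnnnf

S ⇒ nS   [S → n S]
nS ⇒ nnS   [S → n S]
nnS ⇒ nnnS   [S → n S]
nnnS ⇒ nnnnS   [S → n S]
nnnnS ⇒ nnnnnS   [S → n S]
nnnnnS ⇒ nnnnnnS   [S → n S]
nnnnnnS ⇒ nnnnnnnS   [S → n S]
nnnnnnnS ⇒ nnnnnnnnS   [S → n S]
nnnnnnnnS ⇒ nnnnnnnnnS   [S → n S]
nnnnnnnnnS ⇒ nnnnnnnnnf   [S → f]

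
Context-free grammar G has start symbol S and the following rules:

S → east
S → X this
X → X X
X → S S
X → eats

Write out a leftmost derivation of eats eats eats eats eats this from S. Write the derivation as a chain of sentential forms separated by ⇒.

S ⇒ X this ⇒ X X this ⇒ X X X this ⇒ X X X X this ⇒ X X X X X this ⇒ eats X X X X this ⇒ eats eats X X X this ⇒ eats eats eats X X this ⇒ eats eats eats eats X this ⇒ eats eats eats eats eats this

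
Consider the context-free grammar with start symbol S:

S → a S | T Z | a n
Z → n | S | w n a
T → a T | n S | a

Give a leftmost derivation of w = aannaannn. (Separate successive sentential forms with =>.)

S => TZ => aTZ => aaTZ => aanSZ => aanTZZ => aannSZZ => aannaSZZ => aannaanZZ => aannaannZ => aannaannn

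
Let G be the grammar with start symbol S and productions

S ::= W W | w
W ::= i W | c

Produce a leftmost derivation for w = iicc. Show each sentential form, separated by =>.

S=>WW=>iWW=>iiWW=>iicW=>iicc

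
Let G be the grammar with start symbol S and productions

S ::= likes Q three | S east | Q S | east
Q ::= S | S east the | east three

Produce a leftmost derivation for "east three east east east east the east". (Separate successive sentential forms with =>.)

S => Q S   [S ::= Q S]
Q S => S east the S   [Q ::= S east the]
S east the S => Q S east the S   [S ::= Q S]
Q S east the S => S S east the S   [Q ::= S]
S S east the S => Q S S east the S   [S ::= Q S]
Q S S east the S => S S S east the S   [Q ::= S]
S S S east the S => Q S S S east the S   [S ::= Q S]
Q S S S east the S => east three S S S east the S   [Q ::= east three]
east three S S S east the S => east three east S S east the S   [S ::= east]
east three east S S east the S => east three east east S east the S   [S ::= east]
east three east east S east the S => east three east east east east the S   [S ::= east]
east three east east east east the S => east three east east east east the east   [S ::= east]

S => Q S => S east the S => Q S east the S => S S east the S => Q S S east the S => S S S east the S => Q S S S east the S => east three S S S east the S => east three east S S east the S => east three east east S east the S => east three east east east east the S => east three east east east east the east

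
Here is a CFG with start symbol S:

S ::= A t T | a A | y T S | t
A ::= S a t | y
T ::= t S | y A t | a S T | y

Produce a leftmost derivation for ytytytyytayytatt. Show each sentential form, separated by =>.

S=>yTS=>ytSS=>ytyTSS=>ytytSSS=>ytytAtTSS=>ytytytTSS=>ytytytyAtSS=>ytytytyytSS=>ytytytyytaAS=>ytytytyytaSatS=>ytytytyytayTSatS=>ytytytyytayySatS=>ytytytyytayytatS=>ytytytyytayytatt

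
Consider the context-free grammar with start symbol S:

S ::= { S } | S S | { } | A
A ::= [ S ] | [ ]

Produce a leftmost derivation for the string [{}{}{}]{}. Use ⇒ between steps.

S⇒SS⇒AS⇒[S]S⇒[SS]S⇒[SSS]S⇒[{}SS]S⇒[{}{}S]S⇒[{}{}{}]S⇒[{}{}{}]{}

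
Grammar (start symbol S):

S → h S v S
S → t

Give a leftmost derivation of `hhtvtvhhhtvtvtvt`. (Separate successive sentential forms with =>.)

S => hSvS => hhSvSvS => hhtvSvS => hhtvtvS => hhtvtvhSvS => hhtvtvhhSvSvS => hhtvtvhhhSvSvSvS => hhtvtvhhhtvSvSvS => hhtvtvhhhtvtvSvS => hhtvtvhhhtvtvtvS => hhtvtvhhhtvtvtvt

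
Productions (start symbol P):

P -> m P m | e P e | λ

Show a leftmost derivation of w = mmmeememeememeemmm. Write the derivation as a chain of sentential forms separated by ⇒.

P⇒mPm⇒mmPmm⇒mmmPmmm⇒mmmePemmm⇒mmmeePeemmm⇒mmmeemPmeemmm⇒mmmeemePemeemmm⇒mmmeememPmemeemmm⇒mmmeememePememeemmm⇒mmmeememeememeemmm

P ⇒ mPm   [P -> m P m]
mPm ⇒ mmPmm   [P -> m P m]
mmPmm ⇒ mmmPmmm   [P -> m P m]
mmmPmmm ⇒ mmmePemmm   [P -> e P e]
mmmePemmm ⇒ mmmeePeemmm   [P -> e P e]
mmmeePeemmm ⇒ mmmeemPmeemmm   [P -> m P m]
mmmeemPmeemmm ⇒ mmmeemePemeemmm   [P -> e P e]
mmmeemePemeemmm ⇒ mmmeememPmemeemmm   [P -> m P m]
mmmeememPmemeemmm ⇒ mmmeememePememeemmm   [P -> e P e]
mmmeememePememeemmm ⇒ mmmeememeememeemmm   [P -> λ]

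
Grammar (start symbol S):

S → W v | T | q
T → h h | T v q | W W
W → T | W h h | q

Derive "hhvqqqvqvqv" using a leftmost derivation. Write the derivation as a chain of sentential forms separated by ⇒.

S ⇒ Wv   [S → W v]
Wv ⇒ Tv   [W → T]
Tv ⇒ Tvqv   [T → T v q]
Tvqv ⇒ Tvqvqv   [T → T v q]
Tvqvqv ⇒ WWvqvqv   [T → W W]
WWvqvqv ⇒ TWvqvqv   [W → T]
TWvqvqv ⇒ WWWvqvqv   [T → W W]
WWWvqvqv ⇒ TWWvqvqv   [W → T]
TWWvqvqv ⇒ TvqWWvqvqv   [T → T v q]
TvqWWvqvqv ⇒ hhvqWWvqvqv   [T → h h]
hhvqWWvqvqv ⇒ hhvqqWvqvqv   [W → q]
hhvqqWvqvqv ⇒ hhvqqqvqvqv   [W → q]

S ⇒ Wv ⇒ Tv ⇒ Tvqv ⇒ Tvqvqv ⇒ WWvqvqv ⇒ TWvqvqv ⇒ WWWvqvqv ⇒ TWWvqvqv ⇒ TvqWWvqvqv ⇒ hhvqWWvqvqv ⇒ hhvqqWvqvqv ⇒ hhvqqqvqvqv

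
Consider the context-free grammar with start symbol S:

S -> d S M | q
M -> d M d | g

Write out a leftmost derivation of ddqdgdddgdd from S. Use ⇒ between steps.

S⇒dSM⇒ddSMM⇒ddqMM⇒ddqdMdM⇒ddqdgdM⇒ddqdgddMd⇒ddqdgdddMdd⇒ddqdgdddgdd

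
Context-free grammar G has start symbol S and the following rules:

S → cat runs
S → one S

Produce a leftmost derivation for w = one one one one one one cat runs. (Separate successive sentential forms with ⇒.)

S ⇒ one S ⇒ one one S ⇒ one one one S ⇒ one one one one S ⇒ one one one one one S ⇒ one one one one one one S ⇒ one one one one one one cat runs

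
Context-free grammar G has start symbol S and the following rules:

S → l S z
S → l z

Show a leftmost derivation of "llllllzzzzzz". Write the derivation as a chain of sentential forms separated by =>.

S => lSz => llSzz => lllSzzz => llllSzzzz => lllllSzzzzz => llllllzzzzzz

S => lSz   [S → l S z]
lSz => llSzz   [S → l S z]
llSzz => lllSzzz   [S → l S z]
lllSzzz => llllSzzzz   [S → l S z]
llllSzzzz => lllllSzzzzz   [S → l S z]
lllllSzzzzz => llllllzzzzzz   [S → l z]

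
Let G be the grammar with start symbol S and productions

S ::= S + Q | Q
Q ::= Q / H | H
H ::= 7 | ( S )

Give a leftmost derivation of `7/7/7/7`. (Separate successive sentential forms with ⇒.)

S ⇒ Q   [S ::= Q]
Q ⇒ Q/H   [Q ::= Q / H]
Q/H ⇒ Q/H/H   [Q ::= Q / H]
Q/H/H ⇒ Q/H/H/H   [Q ::= Q / H]
Q/H/H/H ⇒ H/H/H/H   [Q ::= H]
H/H/H/H ⇒ 7/H/H/H   [H ::= 7]
7/H/H/H ⇒ 7/7/H/H   [H ::= 7]
7/7/H/H ⇒ 7/7/7/H   [H ::= 7]
7/7/7/H ⇒ 7/7/7/7   [H ::= 7]

S⇒Q⇒Q/H⇒Q/H/H⇒Q/H/H/H⇒H/H/H/H⇒7/H/H/H⇒7/7/H/H⇒7/7/7/H⇒7/7/7/7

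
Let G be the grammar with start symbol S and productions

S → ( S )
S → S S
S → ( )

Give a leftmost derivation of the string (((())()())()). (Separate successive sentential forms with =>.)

S=>(S)=>(SS)=>((S)S)=>((SS)S)=>((SSS)S)=>(((S)SS)S)=>(((())SS)S)=>(((())()S)S)=>(((())()())S)=>(((())()())())

S => (S)   [S → ( S )]
(S) => (SS)   [S → S S]
(SS) => ((S)S)   [S → ( S )]
((S)S) => ((SS)S)   [S → S S]
((SS)S) => ((SSS)S)   [S → S S]
((SSS)S) => (((S)SS)S)   [S → ( S )]
(((S)SS)S) => (((())SS)S)   [S → ( )]
(((())SS)S) => (((())()S)S)   [S → ( )]
(((())()S)S) => (((())()())S)   [S → ( )]
(((())()())S) => (((())()())())   [S → ( )]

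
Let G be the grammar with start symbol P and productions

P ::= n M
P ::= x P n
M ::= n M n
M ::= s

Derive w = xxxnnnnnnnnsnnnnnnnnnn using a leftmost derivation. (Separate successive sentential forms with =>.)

P=>xPn=>xxPnn=>xxxPnnn=>xxxnMnnn=>xxxnnMnnnn=>xxxnnnMnnnnn=>xxxnnnnMnnnnnn=>xxxnnnnnMnnnnnnn=>xxxnnnnnnMnnnnnnnn=>xxxnnnnnnnMnnnnnnnnn=>xxxnnnnnnnnMnnnnnnnnnn=>xxxnnnnnnnnsnnnnnnnnnn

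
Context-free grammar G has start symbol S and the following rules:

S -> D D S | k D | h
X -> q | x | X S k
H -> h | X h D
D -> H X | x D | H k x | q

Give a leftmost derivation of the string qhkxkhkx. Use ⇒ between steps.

S ⇒ DDS ⇒ qDS ⇒ qHkxS ⇒ qhkxS ⇒ qhkxkD ⇒ qhkxkHkx ⇒ qhkxkhkx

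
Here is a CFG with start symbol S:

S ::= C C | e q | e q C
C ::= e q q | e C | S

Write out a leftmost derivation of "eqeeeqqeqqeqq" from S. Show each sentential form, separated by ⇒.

S⇒eqC⇒eqS⇒eqCC⇒eqSC⇒eqCCC⇒eqeCCC⇒eqeeCCC⇒eqeeeqqCC⇒eqeeeqqeqqC⇒eqeeeqqeqqeqq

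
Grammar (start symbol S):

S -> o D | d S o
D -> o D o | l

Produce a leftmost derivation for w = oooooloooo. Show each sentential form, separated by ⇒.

S ⇒ oD   [S -> o D]
oD ⇒ ooDo   [D -> o D o]
ooDo ⇒ oooDoo   [D -> o D o]
oooDoo ⇒ ooooDooo   [D -> o D o]
ooooDooo ⇒ oooooDoooo   [D -> o D o]
oooooDoooo ⇒ oooooloooo   [D -> l]

S ⇒ oD ⇒ ooDo ⇒ oooDoo ⇒ ooooDooo ⇒ oooooDoooo ⇒ oooooloooo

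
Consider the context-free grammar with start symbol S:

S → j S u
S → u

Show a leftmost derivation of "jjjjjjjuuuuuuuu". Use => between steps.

S => jSu => jjSuu => jjjSuuu => jjjjSuuuu => jjjjjSuuuuu => jjjjjjSuuuuuu => jjjjjjjSuuuuuuu => jjjjjjjuuuuuuuu

S => jSu   [S → j S u]
jSu => jjSuu   [S → j S u]
jjSuu => jjjSuuu   [S → j S u]
jjjSuuu => jjjjSuuuu   [S → j S u]
jjjjSuuuu => jjjjjSuuuuu   [S → j S u]
jjjjjSuuuuu => jjjjjjSuuuuuu   [S → j S u]
jjjjjjSuuuuuu => jjjjjjjSuuuuuuu   [S → j S u]
jjjjjjjSuuuuuuu => jjjjjjjuuuuuuuu   [S → u]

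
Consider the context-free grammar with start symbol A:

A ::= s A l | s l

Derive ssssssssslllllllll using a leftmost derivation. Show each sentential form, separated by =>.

A => sAl   [A ::= s A l]
sAl => ssAll   [A ::= s A l]
ssAll => sssAlll   [A ::= s A l]
sssAlll => ssssAllll   [A ::= s A l]
ssssAllll => sssssAlllll   [A ::= s A l]
sssssAlllll => ssssssAllllll   [A ::= s A l]
ssssssAllllll => sssssssAlllllll   [A ::= s A l]
sssssssAlllllll => ssssssssAllllllll   [A ::= s A l]
ssssssssAllllllll => ssssssssslllllllll   [A ::= s l]

A=>sAl=>ssAll=>sssAlll=>ssssAllll=>sssssAlllll=>ssssssAllllll=>sssssssAlllllll=>ssssssssAllllllll=>ssssssssslllllllll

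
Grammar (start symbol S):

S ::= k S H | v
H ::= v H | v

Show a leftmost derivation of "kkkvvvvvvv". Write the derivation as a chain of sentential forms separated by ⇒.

S ⇒ kSH   [S ::= k S H]
kSH ⇒ kkSHH   [S ::= k S H]
kkSHH ⇒ kkkSHHH   [S ::= k S H]
kkkSHHH ⇒ kkkvHHH   [S ::= v]
kkkvHHH ⇒ kkkvvHHH   [H ::= v H]
kkkvvHHH ⇒ kkkvvvHHH   [H ::= v H]
kkkvvvHHH ⇒ kkkvvvvHHH   [H ::= v H]
kkkvvvvHHH ⇒ kkkvvvvvHH   [H ::= v]
kkkvvvvvHH ⇒ kkkvvvvvvH   [H ::= v]
kkkvvvvvvH ⇒ kkkvvvvvvv   [H ::= v]

S ⇒ kSH ⇒ kkSHH ⇒ kkkSHHH ⇒ kkkvHHH ⇒ kkkvvHHH ⇒ kkkvvvHHH ⇒ kkkvvvvHHH ⇒ kkkvvvvvHH ⇒ kkkvvvvvvH ⇒ kkkvvvvvvv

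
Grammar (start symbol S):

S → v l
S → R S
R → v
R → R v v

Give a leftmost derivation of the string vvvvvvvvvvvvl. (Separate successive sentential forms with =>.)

S => RS => RvvS => RvvvvS => vvvvvS => vvvvvRS => vvvvvRvvS => vvvvvRvvvvS => vvvvvvvvvvS => vvvvvvvvvvRS => vvvvvvvvvvvS => vvvvvvvvvvvvl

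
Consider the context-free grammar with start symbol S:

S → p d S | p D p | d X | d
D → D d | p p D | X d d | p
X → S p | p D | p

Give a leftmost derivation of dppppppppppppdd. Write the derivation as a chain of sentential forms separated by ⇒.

S ⇒ dX   [S → d X]
dX ⇒ dpD   [X → p D]
dpD ⇒ dpDd   [D → D d]
dpDd ⇒ dpppDd   [D → p p D]
dpppDd ⇒ dpppppDd   [D → p p D]
dpppppDd ⇒ dpppppppDd   [D → p p D]
dpppppppDd ⇒ dpppppppppDd   [D → p p D]
dpppppppppDd ⇒ dpppppppppppDd   [D → p p D]
dpppppppppppDd ⇒ dpppppppppppDdd   [D → D d]
dpppppppppppDdd ⇒ dppppppppppppdd   [D → p]

S⇒dX⇒dpD⇒dpDd⇒dpppDd⇒dpppppDd⇒dpppppppDd⇒dpppppppppDd⇒dpppppppppppDd⇒dpppppppppppDdd⇒dppppppppppppdd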